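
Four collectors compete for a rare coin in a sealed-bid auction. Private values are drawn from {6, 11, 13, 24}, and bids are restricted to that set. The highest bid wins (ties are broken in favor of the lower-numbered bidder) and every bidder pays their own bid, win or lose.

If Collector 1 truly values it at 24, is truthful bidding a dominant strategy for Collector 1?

No

Consider the case where Collector 2 bids 6, Collector 3 bids 6 and Collector 4 bids 6.
Truthful bid 24: wins, pays 24, utility 24 - 24 = 0.
Bid 6 instead: wins, pays 6, utility 24 - 6 = 18.
Since 18 > 0, bidding 6 is strictly better here, so truthful bidding is not dominant.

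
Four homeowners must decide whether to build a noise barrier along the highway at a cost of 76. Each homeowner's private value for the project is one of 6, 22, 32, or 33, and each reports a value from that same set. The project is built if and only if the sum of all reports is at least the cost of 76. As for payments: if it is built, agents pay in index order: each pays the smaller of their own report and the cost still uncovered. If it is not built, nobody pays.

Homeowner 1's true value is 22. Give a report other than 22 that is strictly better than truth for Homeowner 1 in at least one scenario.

6

Suppose Homeowner 2 reports 6, Homeowner 3 reports 32 and Homeowner 4 reports 32.
Report 22: project built, pays 22, utility 22 - 22 = 0.
Report 6: project built, pays 6, utility 22 - 6 = 16.
So reporting 6 beats truth here (16 > 0).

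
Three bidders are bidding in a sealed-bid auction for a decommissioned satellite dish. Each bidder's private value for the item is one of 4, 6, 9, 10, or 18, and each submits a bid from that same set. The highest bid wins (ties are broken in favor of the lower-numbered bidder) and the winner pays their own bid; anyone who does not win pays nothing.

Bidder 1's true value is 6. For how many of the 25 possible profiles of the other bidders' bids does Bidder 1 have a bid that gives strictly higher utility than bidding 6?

Others bid (4, 4): truth gives 0; bid 4 gives 2 > 0. Violating.
Others bid (4, 6): truth gives 0; no alternative beats it.
Others bid (4, 9): truth gives 0; no alternative beats it.
(Checking all 25 profiles: 1 has a profitable deviation, 24 do not.)

1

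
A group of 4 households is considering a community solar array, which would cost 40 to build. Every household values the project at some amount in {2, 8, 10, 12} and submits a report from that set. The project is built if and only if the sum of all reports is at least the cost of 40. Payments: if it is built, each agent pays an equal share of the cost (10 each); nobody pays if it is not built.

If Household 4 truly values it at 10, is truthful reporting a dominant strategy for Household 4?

Yes

Check each profile of the others' reports and compare truth against every alternative report.
Others report (2, 2, 2): truth gives 0, best alternative gives 0.
Others report (2, 2, 8): truth gives 0, best alternative gives 0.
Others report (2, 2, 10): truth gives 0, best alternative gives 0.
Others report (2, 2, 12): truth gives 0, best alternative gives 0.
Others report (2, 8, 2): truth gives 0, best alternative gives 0.
Others report (2, 8, 8): truth gives 0, best alternative gives 0.
(Remaining 58 profiles checked similarly; truth is weakly best in each.)
In every case the truthful report is at least as good as any alternative, so it is a dominant strategy.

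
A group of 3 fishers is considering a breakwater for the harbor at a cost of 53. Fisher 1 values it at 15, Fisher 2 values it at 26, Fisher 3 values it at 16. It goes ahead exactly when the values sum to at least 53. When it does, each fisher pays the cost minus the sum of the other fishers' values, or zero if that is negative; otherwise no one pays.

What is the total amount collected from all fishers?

Total value 57 ≥ cost 53, so it is built.
Fisher 1: others sum to 42; max(0, 53 - 42) = 11.
Fisher 2: others sum to 31; max(0, 53 - 31) = 22.
Fisher 3: others sum to 41; max(0, 53 - 41) = 12.
Total collected = 11 + 22 + 12 = 45.

45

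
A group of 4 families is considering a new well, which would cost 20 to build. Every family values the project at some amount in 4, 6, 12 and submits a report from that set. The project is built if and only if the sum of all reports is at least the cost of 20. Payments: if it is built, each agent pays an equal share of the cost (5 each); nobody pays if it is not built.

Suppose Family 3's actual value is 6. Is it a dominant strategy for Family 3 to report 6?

Consider the case where Family 1 reports 4, Family 2 reports 4 and Family 4 reports 4.
Truthful report 6: project not built, utility 0.
Report 12 instead: project built, pays 5, utility 6 - 5 = 1.
Since 1 > 0, reporting 12 is strictly better here, so truthful reporting is not dominant.

No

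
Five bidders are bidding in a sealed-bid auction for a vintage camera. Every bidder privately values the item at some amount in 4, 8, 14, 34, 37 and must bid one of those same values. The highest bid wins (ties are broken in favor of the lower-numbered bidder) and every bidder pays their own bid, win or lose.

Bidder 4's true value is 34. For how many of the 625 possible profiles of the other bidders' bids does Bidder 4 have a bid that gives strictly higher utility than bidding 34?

Others bid (4, 4, 4, 4): truth gives 0; bid 8 gives 26 > 0. Violating.
Others bid (4, 4, 4, 8): truth gives 0; bid 8 gives 26 > 0. Violating.
Others bid (4, 4, 4, 14): truth gives 0; bid 14 gives 20 > 0. Violating.
Others bid (4, 4, 4, 37): truth gives -34; bid 37 gives -3 > -34. Violating.
Others bid (4, 4, 4, 34): truth gives 0; no alternative beats it.
Others bid (4, 4, 8, 34): truth gives 0; no alternative beats it.
(Checking all 625 profiles: 541 have a profitable deviation, 84 do not.)

541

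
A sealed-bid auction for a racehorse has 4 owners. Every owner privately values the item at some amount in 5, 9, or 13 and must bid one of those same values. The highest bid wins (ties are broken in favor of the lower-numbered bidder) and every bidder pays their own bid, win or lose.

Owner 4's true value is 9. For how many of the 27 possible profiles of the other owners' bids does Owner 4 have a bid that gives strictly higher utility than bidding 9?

Others bid (5, 5, 9): truth gives -9; bid 13 gives -4 > -9. Violating.
Others bid (5, 5, 13): truth gives -9; bid 5 gives -5 > -9. Violating.
Others bid (5, 9, 5): truth gives -9; bid 13 gives -4 > -9. Violating.
Others bid (5, 9, 9): truth gives -9; bid 13 gives -4 > -9. Violating.
Others bid (5, 5, 5): truth gives 0; no alternative beats it.
(Checking all 27 profiles: 26 have a profitable deviation, 1 does not.)

26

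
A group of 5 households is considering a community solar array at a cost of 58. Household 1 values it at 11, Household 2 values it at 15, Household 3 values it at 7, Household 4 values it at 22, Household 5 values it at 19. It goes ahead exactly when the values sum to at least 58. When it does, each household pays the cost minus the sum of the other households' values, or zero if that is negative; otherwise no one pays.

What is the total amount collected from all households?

Total value 74 ≥ cost 58, so it is built.
Household 1: others sum to 63; max(0, 58 - 63) = 0.
Household 2: others sum to 59; max(0, 58 - 59) = 0.
Household 3: others sum to 67; max(0, 58 - 67) = 0.
Household 4: others sum to 52; max(0, 58 - 52) = 6.
Household 5: others sum to 55; max(0, 58 - 55) = 3.
Total collected = 0 + 0 + 0 + 6 + 3 = 9.

9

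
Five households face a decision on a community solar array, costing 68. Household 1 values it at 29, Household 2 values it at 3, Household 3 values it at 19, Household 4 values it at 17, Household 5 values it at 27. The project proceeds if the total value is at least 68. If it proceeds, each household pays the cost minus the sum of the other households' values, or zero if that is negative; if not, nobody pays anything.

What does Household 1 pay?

Total value 95 ≥ cost 68, so the project is built.
The other households' values sum to 66.
Cost minus that sum is 68 - 66 = 2.

2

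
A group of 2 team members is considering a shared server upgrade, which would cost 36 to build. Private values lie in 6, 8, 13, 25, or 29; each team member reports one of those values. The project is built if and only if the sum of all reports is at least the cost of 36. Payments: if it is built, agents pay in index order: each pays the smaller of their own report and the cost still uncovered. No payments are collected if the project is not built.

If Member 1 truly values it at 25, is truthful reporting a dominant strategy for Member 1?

No

Consider the case where Member 2 reports 25.
Truthful report 25: project built, pays 25, utility 25 - 25 = 0.
Report 13 instead: project built, pays 13, utility 25 - 13 = 12.
Since 12 > 0, reporting 13 is strictly better here, so truthful reporting is not dominant.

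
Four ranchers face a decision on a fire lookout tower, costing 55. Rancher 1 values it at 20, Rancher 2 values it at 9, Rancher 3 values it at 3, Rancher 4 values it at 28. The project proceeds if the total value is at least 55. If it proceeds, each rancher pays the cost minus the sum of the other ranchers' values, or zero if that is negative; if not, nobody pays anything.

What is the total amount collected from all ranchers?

42

Total value 60 ≥ cost 55, so it is built.
Rancher 1: others sum to 40; max(0, 55 - 40) = 15.
Rancher 2: others sum to 51; max(0, 55 - 51) = 4.
Rancher 3: others sum to 57; max(0, 55 - 57) = 0.
Rancher 4: others sum to 32; max(0, 55 - 32) = 23.
Total collected = 15 + 4 + 0 + 23 = 42.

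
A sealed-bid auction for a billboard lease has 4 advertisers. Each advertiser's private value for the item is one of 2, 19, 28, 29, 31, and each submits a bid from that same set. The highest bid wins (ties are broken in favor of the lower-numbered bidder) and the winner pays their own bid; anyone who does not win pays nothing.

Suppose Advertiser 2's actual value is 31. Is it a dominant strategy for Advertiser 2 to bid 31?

No

Consider the case where Advertiser 1 bids 2, Advertiser 3 bids 2 and Advertiser 4 bids 2.
Truthful bid 31: wins, pays 31, utility 31 - 31 = 0.
Bid 19 instead: wins, pays 19, utility 31 - 19 = 12.
Since 12 > 0, bidding 19 is strictly better here, so truthful bidding is not dominant.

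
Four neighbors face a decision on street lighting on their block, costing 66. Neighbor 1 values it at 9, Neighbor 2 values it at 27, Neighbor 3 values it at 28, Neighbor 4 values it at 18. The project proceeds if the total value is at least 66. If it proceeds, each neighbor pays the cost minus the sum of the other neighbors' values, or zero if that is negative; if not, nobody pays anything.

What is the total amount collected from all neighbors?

Total value 82 ≥ cost 66, so it is built.
Neighbor 1: others sum to 73; max(0, 66 - 73) = 0.
Neighbor 2: others sum to 55; max(0, 66 - 55) = 11.
Neighbor 3: others sum to 54; max(0, 66 - 54) = 12.
Neighbor 4: others sum to 64; max(0, 66 - 64) = 2.
Total collected = 0 + 11 + 12 + 2 = 25.

25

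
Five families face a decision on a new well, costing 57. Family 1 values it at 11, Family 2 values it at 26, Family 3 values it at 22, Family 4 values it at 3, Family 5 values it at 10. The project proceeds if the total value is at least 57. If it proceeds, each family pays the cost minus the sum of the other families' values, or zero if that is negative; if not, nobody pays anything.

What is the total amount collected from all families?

Total value 72 ≥ cost 57, so it is built.
Family 1: others sum to 61; max(0, 57 - 61) = 0.
Family 2: others sum to 46; max(0, 57 - 46) = 11.
Family 3: others sum to 50; max(0, 57 - 50) = 7.
Family 4: others sum to 69; max(0, 57 - 69) = 0.
Family 5: others sum to 62; max(0, 57 - 62) = 0.
Total collected = 0 + 11 + 7 + 0 + 0 = 18.

18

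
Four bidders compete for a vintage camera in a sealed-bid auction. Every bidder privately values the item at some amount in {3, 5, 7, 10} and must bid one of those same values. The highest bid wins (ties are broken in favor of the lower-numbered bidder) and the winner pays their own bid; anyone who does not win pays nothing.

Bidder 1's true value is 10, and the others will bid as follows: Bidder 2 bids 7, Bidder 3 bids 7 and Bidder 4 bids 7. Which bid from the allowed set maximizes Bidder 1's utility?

7

Bid 3: loses, pays 0, utility 0.
Bid 5: loses, pays 0, utility 0.
Bid 7: wins, pays 7, utility 10 - 7 = 3.
Bid 10: wins, pays 10, utility 10 - 10 = 0.
The best choice is 7 with utility 3.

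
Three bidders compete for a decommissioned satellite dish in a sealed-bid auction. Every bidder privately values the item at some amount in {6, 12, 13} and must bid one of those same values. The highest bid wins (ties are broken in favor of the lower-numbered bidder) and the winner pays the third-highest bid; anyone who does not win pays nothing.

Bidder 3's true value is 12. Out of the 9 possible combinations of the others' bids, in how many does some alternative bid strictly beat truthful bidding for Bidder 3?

2

Others bid (6, 12): truth gives 0; bid 13 gives 6 > 0. Violating.
Others bid (12, 6): truth gives 0; bid 13 gives 6 > 0. Violating.
Others bid (6, 6): truth gives 6; no alternative beats it.
Others bid (6, 13): truth gives 0; no alternative beats it.
(Checking all 9 profiles: 2 have a profitable deviation, 7 do not.)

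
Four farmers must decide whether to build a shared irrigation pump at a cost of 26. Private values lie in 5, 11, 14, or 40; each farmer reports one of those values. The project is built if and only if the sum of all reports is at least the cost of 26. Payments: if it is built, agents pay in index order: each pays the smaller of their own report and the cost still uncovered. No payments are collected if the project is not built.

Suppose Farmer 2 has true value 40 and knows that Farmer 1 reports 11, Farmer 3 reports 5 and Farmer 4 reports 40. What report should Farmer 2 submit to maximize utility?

Report 5: project built, pays 5, utility 40 - 5 = 35.
Report 11: project built, pays 11, utility 40 - 11 = 29.
Report 14: project built, pays 14, utility 40 - 14 = 26.
Report 40: project built, pays 15, utility 40 - 15 = 25.
The best choice is 5 with utility 35.

5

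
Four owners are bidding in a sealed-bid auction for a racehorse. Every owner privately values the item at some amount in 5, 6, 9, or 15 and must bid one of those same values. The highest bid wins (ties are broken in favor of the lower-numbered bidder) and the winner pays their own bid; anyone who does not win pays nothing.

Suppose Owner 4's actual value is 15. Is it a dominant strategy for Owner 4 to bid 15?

Consider the case where Owner 1 bids 5, Owner 2 bids 5 and Owner 3 bids 5.
Truthful bid 15: wins, pays 15, utility 15 - 15 = 0.
Bid 6 instead: wins, pays 6, utility 15 - 6 = 9.
Since 9 > 0, bidding 6 is strictly better here, so truthful bidding is not dominant.

No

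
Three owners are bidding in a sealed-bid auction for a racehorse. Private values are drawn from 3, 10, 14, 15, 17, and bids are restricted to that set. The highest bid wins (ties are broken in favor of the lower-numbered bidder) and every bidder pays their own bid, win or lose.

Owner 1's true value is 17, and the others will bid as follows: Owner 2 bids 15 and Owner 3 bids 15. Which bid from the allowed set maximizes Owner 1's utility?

Bid 3: loses but pays 3, utility -3.
Bid 10: loses but pays 10, utility -10.
Bid 14: loses but pays 14, utility -14.
Bid 15: wins, pays 15, utility 17 - 15 = 2.
Bid 17: wins, pays 17, utility 17 - 17 = 0.
The best choice is 15 with utility 2.

15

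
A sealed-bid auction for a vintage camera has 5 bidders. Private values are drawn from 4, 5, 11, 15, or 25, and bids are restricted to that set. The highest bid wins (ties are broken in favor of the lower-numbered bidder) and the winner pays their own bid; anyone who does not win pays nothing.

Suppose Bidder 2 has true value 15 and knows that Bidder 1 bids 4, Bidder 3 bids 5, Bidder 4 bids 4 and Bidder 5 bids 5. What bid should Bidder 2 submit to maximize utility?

5

Bid 4: loses, pays 0, utility 0.
Bid 5: wins, pays 5, utility 15 - 5 = 10.
Bid 11: wins, pays 11, utility 15 - 11 = 4.
Bid 15: wins, pays 15, utility 15 - 15 = 0.
Bid 25: wins, pays 25, utility 15 - 25 = -10.
The best choice is 5 with utility 10.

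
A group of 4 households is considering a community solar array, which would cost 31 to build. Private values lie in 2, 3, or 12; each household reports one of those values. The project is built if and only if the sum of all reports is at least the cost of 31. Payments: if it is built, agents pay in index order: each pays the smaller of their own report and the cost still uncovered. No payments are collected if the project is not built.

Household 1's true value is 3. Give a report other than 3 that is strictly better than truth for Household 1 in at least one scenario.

2

Suppose Household 2 reports 12, Household 3 reports 12 and Household 4 reports 12.
Report 3: project built, pays 3, utility 3 - 3 = 0.
Report 2: project built, pays 2, utility 3 - 2 = 1.
So reporting 2 beats truth here (1 > 0).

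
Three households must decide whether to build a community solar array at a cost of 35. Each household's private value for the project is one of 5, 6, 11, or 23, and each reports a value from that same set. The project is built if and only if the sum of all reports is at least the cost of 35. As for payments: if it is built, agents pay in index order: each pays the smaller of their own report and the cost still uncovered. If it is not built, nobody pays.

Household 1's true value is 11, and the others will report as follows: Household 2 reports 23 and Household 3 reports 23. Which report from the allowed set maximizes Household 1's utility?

Report 5: project built, pays 5, utility 11 - 5 = 6.
Report 6: project built, pays 6, utility 11 - 6 = 5.
Report 11: project built, pays 11, utility 11 - 11 = 0.
Report 23: project built, pays 23, utility 11 - 23 = -12.
The best choice is 5 with utility 6.

5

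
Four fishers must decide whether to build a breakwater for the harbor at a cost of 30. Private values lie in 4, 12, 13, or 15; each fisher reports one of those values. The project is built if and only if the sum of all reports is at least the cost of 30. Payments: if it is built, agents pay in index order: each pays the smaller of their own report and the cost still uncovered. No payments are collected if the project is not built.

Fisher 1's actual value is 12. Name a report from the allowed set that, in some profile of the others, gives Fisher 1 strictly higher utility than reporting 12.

Suppose Fisher 2 reports 4, Fisher 3 reports 12 and Fisher 4 reports 12.
Report 12: project built, pays 12, utility 12 - 12 = 0.
Report 4: project built, pays 4, utility 12 - 4 = 8.
So reporting 4 beats truth here (8 > 0).

4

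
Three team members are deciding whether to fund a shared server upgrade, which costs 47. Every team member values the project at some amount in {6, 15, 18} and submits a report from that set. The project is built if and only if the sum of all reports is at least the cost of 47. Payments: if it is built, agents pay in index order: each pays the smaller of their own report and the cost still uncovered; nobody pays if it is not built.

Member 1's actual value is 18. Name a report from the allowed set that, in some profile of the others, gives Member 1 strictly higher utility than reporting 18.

15

Suppose Member 2 reports 15 and Member 3 reports 18.
Report 18: project built, pays 18, utility 18 - 18 = 0.
Report 15: project built, pays 15, utility 18 - 15 = 3.
So reporting 15 beats truth here (3 > 0).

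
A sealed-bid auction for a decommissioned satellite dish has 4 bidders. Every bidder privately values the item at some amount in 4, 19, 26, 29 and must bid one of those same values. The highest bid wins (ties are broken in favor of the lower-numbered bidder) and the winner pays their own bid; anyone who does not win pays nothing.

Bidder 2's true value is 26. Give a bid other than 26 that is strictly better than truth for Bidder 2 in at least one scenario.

19

Suppose Bidder 1 bids 4, Bidder 3 bids 4 and Bidder 4 bids 4.
Bid 26: wins, pays 26, utility 26 - 26 = 0.
Bid 19: wins, pays 19, utility 26 - 19 = 7.
So bidding 19 beats truth here (7 > 0).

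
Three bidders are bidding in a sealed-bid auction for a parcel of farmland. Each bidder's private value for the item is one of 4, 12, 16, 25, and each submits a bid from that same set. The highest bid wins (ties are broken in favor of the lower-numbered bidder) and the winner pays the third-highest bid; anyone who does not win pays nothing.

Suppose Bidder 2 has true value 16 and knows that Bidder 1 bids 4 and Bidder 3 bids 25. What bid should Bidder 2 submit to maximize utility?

Bid 4: loses, pays 0, utility 0.
Bid 12: loses, pays 0, utility 0.
Bid 16: loses, pays 0, utility 0.
Bid 25: wins, pays 4, utility 16 - 4 = 12.
The best choice is 25 with utility 12.

25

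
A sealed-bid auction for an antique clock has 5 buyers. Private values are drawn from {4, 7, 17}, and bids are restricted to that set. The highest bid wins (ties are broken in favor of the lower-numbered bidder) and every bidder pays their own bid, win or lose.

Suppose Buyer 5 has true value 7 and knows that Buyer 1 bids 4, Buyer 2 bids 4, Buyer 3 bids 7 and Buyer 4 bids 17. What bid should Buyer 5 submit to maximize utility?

Bid 4: loses but pays 4, utility -4.
Bid 7: loses but pays 7, utility -7.
Bid 17: loses but pays 17, utility -17.
The best choice is 4 with utility -4.

4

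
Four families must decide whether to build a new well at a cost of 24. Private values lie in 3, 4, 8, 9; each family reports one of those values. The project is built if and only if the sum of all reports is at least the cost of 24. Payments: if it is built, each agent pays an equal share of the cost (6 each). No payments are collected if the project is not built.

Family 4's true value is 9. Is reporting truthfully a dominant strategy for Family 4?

Yes

Check each profile of the others' reports and compare truth against every alternative report.
Others report (3, 3, 9): truth gives 3, best alternative gives 0.
Others report (3, 4, 8): truth gives 3, best alternative gives 0.
Others report (3, 8, 4): truth gives 3, best alternative gives 0.
Others report (3, 9, 3): truth gives 3, best alternative gives 0.
Others report (4, 3, 8): truth gives 3, best alternative gives 0.
Others report (4, 8, 3): truth gives 3, best alternative gives 0.
(Remaining 58 profiles checked similarly; truth is weakly best in each.)
In every case the truthful report is at least as good as any alternative, so it is a dominant strategy.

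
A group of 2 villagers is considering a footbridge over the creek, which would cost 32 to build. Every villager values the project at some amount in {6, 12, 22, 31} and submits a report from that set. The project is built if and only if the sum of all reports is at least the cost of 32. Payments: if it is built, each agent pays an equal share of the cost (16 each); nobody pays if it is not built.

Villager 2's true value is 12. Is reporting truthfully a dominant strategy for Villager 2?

No

Consider the case where Villager 1 reports 22.
Truthful report 12: project built, pays 16, utility 12 - 16 = -4.
Report 6 instead: project not built, utility 0.
Since 0 > -4, reporting 6 is strictly better here, so truthful reporting is not dominant.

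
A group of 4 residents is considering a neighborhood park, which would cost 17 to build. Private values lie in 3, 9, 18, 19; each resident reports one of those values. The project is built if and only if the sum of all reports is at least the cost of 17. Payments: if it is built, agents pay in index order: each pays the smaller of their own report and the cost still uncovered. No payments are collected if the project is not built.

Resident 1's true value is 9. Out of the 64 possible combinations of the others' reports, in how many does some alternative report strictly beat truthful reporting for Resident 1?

Others report (3, 3, 9): truth gives 0; report 3 gives 6 > 0. Violating.
Others report (3, 3, 18): truth gives 0; report 3 gives 6 > 0. Violating.
Others report (3, 3, 19): truth gives 0; report 3 gives 6 > 0. Violating.
Others report (3, 9, 3): truth gives 0; report 3 gives 6 > 0. Violating.
Others report (3, 3, 3): truth gives 0; no alternative beats it.
(Checking all 64 profiles: 63 have a profitable deviation, 1 does not.)

63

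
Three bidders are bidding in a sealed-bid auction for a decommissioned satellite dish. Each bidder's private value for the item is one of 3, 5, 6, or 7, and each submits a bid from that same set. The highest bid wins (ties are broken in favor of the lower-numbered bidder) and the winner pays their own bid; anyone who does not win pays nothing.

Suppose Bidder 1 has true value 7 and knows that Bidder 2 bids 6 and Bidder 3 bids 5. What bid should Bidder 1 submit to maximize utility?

Bid 3: loses, pays 0, utility 0.
Bid 5: loses, pays 0, utility 0.
Bid 6: wins, pays 6, utility 7 - 6 = 1.
Bid 7: wins, pays 7, utility 7 - 7 = 0.
The best choice is 6 with utility 1.

6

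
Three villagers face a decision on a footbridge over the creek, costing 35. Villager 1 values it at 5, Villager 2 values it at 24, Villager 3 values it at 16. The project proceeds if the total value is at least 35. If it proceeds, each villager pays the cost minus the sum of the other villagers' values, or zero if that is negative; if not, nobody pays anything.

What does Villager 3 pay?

6

Total value 45 ≥ cost 35, so the project is built.
The other villagers' values sum to 29.
Cost minus that sum is 35 - 29 = 6.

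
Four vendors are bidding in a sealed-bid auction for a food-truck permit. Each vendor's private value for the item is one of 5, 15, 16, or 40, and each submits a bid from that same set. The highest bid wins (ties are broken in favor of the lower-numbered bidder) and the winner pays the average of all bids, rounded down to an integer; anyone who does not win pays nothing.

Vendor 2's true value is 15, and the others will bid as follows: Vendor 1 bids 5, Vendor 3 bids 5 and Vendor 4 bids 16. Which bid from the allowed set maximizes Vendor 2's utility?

Bid 5: loses, pays 0, utility 0.
Bid 15: loses, pays 0, utility 0.
Bid 16: wins, pays 10, utility 15 - 10 = 5.
Bid 40: wins, pays 16, utility 15 - 16 = -1.
The best choice is 16 with utility 5.

16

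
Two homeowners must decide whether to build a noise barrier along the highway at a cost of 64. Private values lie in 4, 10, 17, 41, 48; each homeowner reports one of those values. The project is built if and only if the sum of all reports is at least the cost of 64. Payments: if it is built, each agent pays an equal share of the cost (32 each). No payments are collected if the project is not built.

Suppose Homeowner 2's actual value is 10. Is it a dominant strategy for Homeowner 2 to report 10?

Check each profile of the others' reports and compare truth against every alternative report.
Others report (4): truth gives 0, best alternative gives 0.
Others report (10): truth gives 0, best alternative gives 0.
Others report (17): truth gives 0, best alternative gives 0.
Others report (41): truth gives 0, best alternative gives 0.
Others report (48): truth gives 0, best alternative gives 0.
In every case the truthful report is at least as good as any alternative, so it is a dominant strategy.

Yes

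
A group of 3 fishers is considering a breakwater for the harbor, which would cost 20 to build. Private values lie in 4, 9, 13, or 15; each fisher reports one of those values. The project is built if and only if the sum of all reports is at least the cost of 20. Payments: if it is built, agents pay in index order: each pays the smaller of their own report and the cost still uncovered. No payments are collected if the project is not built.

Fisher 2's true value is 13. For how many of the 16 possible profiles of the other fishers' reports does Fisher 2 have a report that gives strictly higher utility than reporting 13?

Others report (4, 9): truth gives 0; report 9 gives 4 > 0. Violating.
Others report (4, 13): truth gives 0; report 4 gives 9 > 0. Violating.
Others report (4, 15): truth gives 0; report 4 gives 9 > 0. Violating.
Others report (9, 4): truth gives 2; report 9 gives 4 > 2. Violating.
Others report (4, 4): truth gives 0; no alternative beats it.
(Checking all 16 profiles: 15 have a profitable deviation, 1 does not.)

15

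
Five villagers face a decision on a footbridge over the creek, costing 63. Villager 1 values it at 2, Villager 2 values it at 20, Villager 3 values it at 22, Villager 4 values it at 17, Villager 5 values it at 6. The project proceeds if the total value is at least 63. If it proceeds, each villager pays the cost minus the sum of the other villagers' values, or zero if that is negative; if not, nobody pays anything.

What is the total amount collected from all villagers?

49

Total value 67 ≥ cost 63, so it is built.
Villager 1: others sum to 65; max(0, 63 - 65) = 0.
Villager 2: others sum to 47; max(0, 63 - 47) = 16.
Villager 3: others sum to 45; max(0, 63 - 45) = 18.
Villager 4: others sum to 50; max(0, 63 - 50) = 13.
Villager 5: others sum to 61; max(0, 63 - 61) = 2.
Total collected = 0 + 16 + 18 + 13 + 2 = 49.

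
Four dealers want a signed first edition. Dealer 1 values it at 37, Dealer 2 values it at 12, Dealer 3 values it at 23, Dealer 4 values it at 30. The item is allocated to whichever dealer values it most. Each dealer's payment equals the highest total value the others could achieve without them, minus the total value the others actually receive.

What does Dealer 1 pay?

30

Dealer 1 has the highest value and receives the item.
Without Dealer 1, the item would go to the next-highest value, 30, so the others could achieve 30.
With Dealer 1 present and winning, the others receive nothing, so their total is 0.
Payment = 30 - 0 = 30.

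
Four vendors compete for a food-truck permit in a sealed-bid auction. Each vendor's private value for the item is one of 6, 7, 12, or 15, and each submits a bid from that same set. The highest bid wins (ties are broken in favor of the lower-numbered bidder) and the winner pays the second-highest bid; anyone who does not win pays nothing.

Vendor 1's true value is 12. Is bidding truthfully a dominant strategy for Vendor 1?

Yes

Check each profile of the others' bids and compare truth against every alternative bid.
Others bid (6, 6, 6): truth gives 6, best alternative gives 6.
Others bid (6, 6, 7): truth gives 5, best alternative gives 5.
Others bid (6, 7, 6): truth gives 5, best alternative gives 5.
Others bid (6, 7, 7): truth gives 5, best alternative gives 5.
Others bid (7, 6, 6): truth gives 5, best alternative gives 5.
Others bid (7, 6, 7): truth gives 5, best alternative gives 5.
(Remaining 58 profiles checked similarly; truth is weakly best in each.)
In every case the truthful bid is at least as good as any alternative, so it is a dominant strategy.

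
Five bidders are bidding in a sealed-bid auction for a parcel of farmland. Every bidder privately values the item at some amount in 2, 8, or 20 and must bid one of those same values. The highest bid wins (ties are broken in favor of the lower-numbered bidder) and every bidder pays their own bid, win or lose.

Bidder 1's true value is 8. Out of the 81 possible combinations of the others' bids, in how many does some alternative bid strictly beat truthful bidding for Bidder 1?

66

Others bid (2, 2, 2, 2): truth gives 0; bid 2 gives 6 > 0. Violating.
Others bid (2, 2, 2, 20): truth gives -8; bid 2 gives -2 > -8. Violating.
Others bid (2, 2, 8, 20): truth gives -8; bid 2 gives -2 > -8. Violating.
Others bid (2, 2, 20, 2): truth gives -8; bid 2 gives -2 > -8. Violating.
Others bid (2, 2, 2, 8): truth gives 0; no alternative beats it.
Others bid (2, 2, 8, 2): truth gives 0; no alternative beats it.
(Checking all 81 profiles: 66 have a profitable deviation, 15 do not.)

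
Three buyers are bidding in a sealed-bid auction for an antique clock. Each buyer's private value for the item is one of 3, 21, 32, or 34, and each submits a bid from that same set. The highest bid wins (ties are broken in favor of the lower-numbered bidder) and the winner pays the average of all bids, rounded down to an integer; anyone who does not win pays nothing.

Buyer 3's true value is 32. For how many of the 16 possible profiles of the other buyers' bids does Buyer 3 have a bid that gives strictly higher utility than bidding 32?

5

Others bid (3, 3): truth gives 20; bid 21 gives 23 > 20. Violating.
Others bid (3, 32): truth gives 0; bid 34 gives 9 > 0. Violating.
Others bid (21, 32): truth gives 0; bid 34 gives 3 > 0. Violating.
Others bid (32, 3): truth gives 0; bid 34 gives 9 > 0. Violating.
Others bid (3, 21): truth gives 14; no alternative beats it.
Others bid (3, 34): truth gives 0; no alternative beats it.
(Checking all 16 profiles: 5 have a profitable deviation, 11 do not.)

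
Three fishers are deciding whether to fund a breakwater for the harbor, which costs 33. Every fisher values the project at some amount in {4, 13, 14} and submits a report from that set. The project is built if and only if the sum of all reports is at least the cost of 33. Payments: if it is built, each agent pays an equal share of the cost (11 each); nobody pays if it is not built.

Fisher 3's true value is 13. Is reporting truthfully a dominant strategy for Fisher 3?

Check each profile of the others' reports and compare truth against every alternative report.
Others report (13, 13): truth gives 2, best alternative gives 2.
Others report (13, 14): truth gives 2, best alternative gives 2.
Others report (14, 13): truth gives 2, best alternative gives 2.
Others report (14, 14): truth gives 2, best alternative gives 2.
Others report (4, 4): truth gives 0, best alternative gives 0.
Others report (4, 13): truth gives 0, best alternative gives 0.
(Remaining 3 profiles checked similarly; truth is weakly best in each.)
In every case the truthful report is at least as good as any alternative, so it is a dominant strategy.

Yes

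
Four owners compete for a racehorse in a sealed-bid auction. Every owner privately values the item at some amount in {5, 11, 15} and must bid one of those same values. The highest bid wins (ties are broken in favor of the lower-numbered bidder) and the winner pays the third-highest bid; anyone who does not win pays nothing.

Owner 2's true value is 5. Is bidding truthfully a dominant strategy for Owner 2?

Check each profile of the others' bids and compare truth against every alternative bid.
Others bid (5, 11, 11): truth gives 0, best alternative gives -6.
Others bid (5, 5, 5): truth gives 0, best alternative gives 0.
Others bid (5, 5, 11): truth gives 0, best alternative gives 0.
Others bid (5, 5, 15): truth gives 0, best alternative gives 0.
Others bid (5, 11, 5): truth gives 0, best alternative gives 0.
Others bid (5, 11, 15): truth gives 0, best alternative gives 0.
(Remaining 21 profiles checked similarly; truth is weakly best in each.)
In every case the truthful bid is at least as good as any alternative, so it is a dominant strategy.

Yes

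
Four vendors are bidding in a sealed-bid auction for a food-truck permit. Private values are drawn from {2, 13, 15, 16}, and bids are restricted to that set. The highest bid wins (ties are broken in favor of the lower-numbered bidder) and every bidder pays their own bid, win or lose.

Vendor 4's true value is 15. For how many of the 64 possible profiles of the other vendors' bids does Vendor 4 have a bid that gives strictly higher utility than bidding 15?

57

Others bid (2, 2, 2): truth gives 0; bid 13 gives 2 > 0. Violating.
Others bid (2, 2, 15): truth gives -15; bid 16 gives -1 > -15. Violating.
Others bid (2, 2, 16): truth gives -15; bid 2 gives -2 > -15. Violating.
Others bid (2, 13, 15): truth gives -15; bid 16 gives -1 > -15. Violating.
Others bid (2, 2, 13): truth gives 0; no alternative beats it.
Others bid (2, 13, 2): truth gives 0; no alternative beats it.
(Checking all 64 profiles: 57 have a profitable deviation, 7 do not.)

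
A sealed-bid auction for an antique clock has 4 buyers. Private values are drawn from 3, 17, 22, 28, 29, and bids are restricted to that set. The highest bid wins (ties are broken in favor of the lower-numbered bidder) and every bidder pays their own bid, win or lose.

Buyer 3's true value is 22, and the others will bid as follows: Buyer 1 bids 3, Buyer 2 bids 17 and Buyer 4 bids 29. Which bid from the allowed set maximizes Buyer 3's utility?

3

Bid 3: loses but pays 3, utility -3.
Bid 17: loses but pays 17, utility -17.
Bid 22: loses but pays 22, utility -22.
Bid 28: loses but pays 28, utility -28.
Bid 29: wins, pays 29, utility 22 - 29 = -7.
The best choice is 3 with utility -3.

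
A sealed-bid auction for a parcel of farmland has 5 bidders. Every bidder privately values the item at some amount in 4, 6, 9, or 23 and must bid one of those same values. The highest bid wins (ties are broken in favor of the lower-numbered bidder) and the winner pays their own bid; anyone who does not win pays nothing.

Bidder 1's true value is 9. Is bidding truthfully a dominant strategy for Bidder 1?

No

Consider the case where Bidder 2 bids 4, Bidder 3 bids 4, Bidder 4 bids 4 and Bidder 5 bids 4.
Truthful bid 9: wins, pays 9, utility 9 - 9 = 0.
Bid 4 instead: wins, pays 4, utility 9 - 4 = 5.
Since 5 > 0, bidding 4 is strictly better here, so truthful bidding is not dominant.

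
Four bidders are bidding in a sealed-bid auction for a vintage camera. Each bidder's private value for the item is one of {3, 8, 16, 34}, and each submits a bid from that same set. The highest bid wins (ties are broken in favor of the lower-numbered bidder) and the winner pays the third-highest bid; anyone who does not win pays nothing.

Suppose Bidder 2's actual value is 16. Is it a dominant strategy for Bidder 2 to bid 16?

Consider the case where Bidder 1 bids 3, Bidder 3 bids 3 and Bidder 4 bids 34.
Truthful bid 16: loses, pays 0, utility 0.
Bid 34 instead: wins, pays 3, utility 16 - 3 = 13.
Since 13 > 0, bidding 34 is strictly better here, so truthful bidding is not dominant.

No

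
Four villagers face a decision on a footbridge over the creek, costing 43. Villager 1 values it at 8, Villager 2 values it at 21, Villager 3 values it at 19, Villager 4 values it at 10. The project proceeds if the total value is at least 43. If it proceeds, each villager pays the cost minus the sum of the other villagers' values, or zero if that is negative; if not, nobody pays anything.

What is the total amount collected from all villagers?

Total value 58 ≥ cost 43, so it is built.
Villager 1: others sum to 50; max(0, 43 - 50) = 0.
Villager 2: others sum to 37; max(0, 43 - 37) = 6.
Villager 3: others sum to 39; max(0, 43 - 39) = 4.
Villager 4: others sum to 48; max(0, 43 - 48) = 0.
Total collected = 0 + 6 + 4 + 0 = 10.

10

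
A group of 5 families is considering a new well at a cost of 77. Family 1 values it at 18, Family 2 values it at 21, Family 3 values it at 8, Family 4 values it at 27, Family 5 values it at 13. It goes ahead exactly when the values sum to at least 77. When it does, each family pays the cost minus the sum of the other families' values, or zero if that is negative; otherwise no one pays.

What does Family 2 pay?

Total value 87 ≥ cost 77, so the project is built.
The other families' values sum to 66.
Cost minus that sum is 77 - 66 = 11.

11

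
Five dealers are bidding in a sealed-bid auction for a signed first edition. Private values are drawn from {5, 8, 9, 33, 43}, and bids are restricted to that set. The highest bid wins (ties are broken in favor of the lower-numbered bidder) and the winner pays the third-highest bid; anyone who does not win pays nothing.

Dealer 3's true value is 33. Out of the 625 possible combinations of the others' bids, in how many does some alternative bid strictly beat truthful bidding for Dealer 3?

Others bid (5, 5, 5, 43): truth gives 0; bid 43 gives 28 > 0. Violating.
Others bid (5, 5, 8, 43): truth gives 0; bid 43 gives 25 > 0. Violating.
Others bid (5, 5, 9, 43): truth gives 0; bid 43 gives 24 > 0. Violating.
Others bid (5, 5, 43, 5): truth gives 0; bid 43 gives 28 > 0. Violating.
Others bid (5, 5, 5, 5): truth gives 28; no alternative beats it.
Others bid (5, 5, 5, 8): truth gives 28; no alternative beats it.
(Checking all 625 profiles: 108 have a profitable deviation, 517 do not.)

108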